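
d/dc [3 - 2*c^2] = -4*c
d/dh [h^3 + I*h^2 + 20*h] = 3*h^2 + 2*I*h + 20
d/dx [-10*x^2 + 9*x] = 9 - 20*x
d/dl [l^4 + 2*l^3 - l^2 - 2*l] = 4*l^3 + 6*l^2 - 2*l - 2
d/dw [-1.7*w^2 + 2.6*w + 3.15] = 2.6 - 3.4*w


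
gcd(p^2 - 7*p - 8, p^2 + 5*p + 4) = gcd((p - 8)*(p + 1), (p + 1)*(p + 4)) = p + 1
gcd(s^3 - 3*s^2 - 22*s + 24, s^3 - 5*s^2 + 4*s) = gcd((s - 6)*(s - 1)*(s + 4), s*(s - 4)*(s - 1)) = s - 1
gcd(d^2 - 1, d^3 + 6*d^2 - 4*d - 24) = 1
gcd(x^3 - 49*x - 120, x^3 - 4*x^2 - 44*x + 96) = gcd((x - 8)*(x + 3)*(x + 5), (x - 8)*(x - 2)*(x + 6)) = x - 8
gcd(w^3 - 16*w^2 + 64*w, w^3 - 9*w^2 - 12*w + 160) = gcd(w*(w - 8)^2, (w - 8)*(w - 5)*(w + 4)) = w - 8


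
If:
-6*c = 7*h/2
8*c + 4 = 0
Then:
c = -1/2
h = 6/7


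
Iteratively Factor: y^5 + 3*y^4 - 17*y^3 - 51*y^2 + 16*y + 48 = (y + 3)*(y^4 - 17*y^2 + 16) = (y + 1)*(y + 3)*(y^3 - y^2 - 16*y + 16) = (y - 4)*(y + 1)*(y + 3)*(y^2 + 3*y - 4) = (y - 4)*(y + 1)*(y + 3)*(y + 4)*(y - 1)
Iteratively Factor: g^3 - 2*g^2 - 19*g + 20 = (g + 4)*(g^2 - 6*g + 5) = (g - 5)*(g + 4)*(g - 1)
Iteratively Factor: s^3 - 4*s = (s)*(s^2 - 4) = s*(s - 2)*(s + 2)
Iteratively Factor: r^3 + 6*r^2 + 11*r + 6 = (r + 2)*(r^2 + 4*r + 3) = (r + 2)*(r + 3)*(r + 1)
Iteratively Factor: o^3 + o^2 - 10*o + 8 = (o + 4)*(o^2 - 3*o + 2) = (o - 2)*(o + 4)*(o - 1)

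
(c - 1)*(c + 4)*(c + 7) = c^3 + 10*c^2 + 17*c - 28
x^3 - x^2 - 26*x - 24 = (x - 6)*(x + 1)*(x + 4)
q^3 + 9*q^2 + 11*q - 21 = (q - 1)*(q + 3)*(q + 7)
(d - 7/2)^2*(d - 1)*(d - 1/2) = d^4 - 17*d^3/2 + 93*d^2/4 - 175*d/8 + 49/8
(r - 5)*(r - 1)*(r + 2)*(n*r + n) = n*r^4 - 3*n*r^3 - 11*n*r^2 + 3*n*r + 10*n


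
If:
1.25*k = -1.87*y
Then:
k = -1.496*y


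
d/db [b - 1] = 1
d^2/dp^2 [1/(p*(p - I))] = 2*(p^2 + p*(p - I) + (p - I)^2)/(p^3*(p - I)^3)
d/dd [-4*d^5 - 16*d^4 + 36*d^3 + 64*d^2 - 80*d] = -20*d^4 - 64*d^3 + 108*d^2 + 128*d - 80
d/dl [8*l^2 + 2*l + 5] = 16*l + 2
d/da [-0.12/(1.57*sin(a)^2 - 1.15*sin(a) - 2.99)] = (0.3768*sin(a) - 0.138)*cos(a)/(-1.57*sin(a)^2 + 1.15*sin(a) + 2.99)^2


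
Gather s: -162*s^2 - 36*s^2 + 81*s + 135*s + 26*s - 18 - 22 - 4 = -198*s^2 + 242*s - 44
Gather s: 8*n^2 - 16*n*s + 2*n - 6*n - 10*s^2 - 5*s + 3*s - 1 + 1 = 8*n^2 - 4*n - 10*s^2 + s*(-16*n - 2)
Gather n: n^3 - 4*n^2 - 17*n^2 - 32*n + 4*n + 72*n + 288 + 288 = n^3 - 21*n^2 + 44*n + 576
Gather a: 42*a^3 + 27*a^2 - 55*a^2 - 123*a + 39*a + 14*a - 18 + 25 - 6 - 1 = 42*a^3 - 28*a^2 - 70*a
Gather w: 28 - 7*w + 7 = 35 - 7*w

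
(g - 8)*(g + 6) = g^2 - 2*g - 48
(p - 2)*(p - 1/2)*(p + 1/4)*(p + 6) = p^4 + 15*p^3/4 - 105*p^2/8 + 5*p/2 + 3/2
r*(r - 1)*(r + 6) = r^3 + 5*r^2 - 6*r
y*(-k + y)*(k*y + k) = -k^2*y^2 - k^2*y + k*y^3 + k*y^2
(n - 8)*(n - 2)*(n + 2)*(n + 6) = n^4 - 2*n^3 - 52*n^2 + 8*n + 192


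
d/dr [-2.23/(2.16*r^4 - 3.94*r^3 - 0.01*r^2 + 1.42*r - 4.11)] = (19.2672*r^3 - 26.3586*r^2 - 0.0446*r + 3.1666)/(-2.16*r^4 + 3.94*r^3 + 0.01*r^2 - 1.42*r + 4.11)^2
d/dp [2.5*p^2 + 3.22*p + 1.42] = 5.0*p + 3.22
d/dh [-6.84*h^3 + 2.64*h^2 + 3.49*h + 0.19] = -20.52*h^2 + 5.28*h + 3.49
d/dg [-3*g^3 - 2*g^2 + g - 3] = -9*g^2 - 4*g + 1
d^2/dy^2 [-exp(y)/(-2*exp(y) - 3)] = (9 - 6*exp(y))*exp(y)/(8*exp(3*y) + 36*exp(2*y) + 54*exp(y) + 27)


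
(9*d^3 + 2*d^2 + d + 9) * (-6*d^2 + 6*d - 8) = -54*d^5 + 42*d^4 - 66*d^3 - 64*d^2 + 46*d - 72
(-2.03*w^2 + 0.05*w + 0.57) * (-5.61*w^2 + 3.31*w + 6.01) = 11.3883*w^4 - 6.9998*w^3 - 15.2325*w^2 + 2.1872*w + 3.4257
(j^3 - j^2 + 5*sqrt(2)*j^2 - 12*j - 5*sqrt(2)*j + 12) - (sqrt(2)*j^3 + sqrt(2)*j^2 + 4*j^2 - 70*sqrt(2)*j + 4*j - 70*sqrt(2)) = -sqrt(2)*j^3 + j^3 - 5*j^2 + 4*sqrt(2)*j^2 - 16*j + 65*sqrt(2)*j + 12 + 70*sqrt(2)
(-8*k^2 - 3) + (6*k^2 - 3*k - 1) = -2*k^2 - 3*k - 4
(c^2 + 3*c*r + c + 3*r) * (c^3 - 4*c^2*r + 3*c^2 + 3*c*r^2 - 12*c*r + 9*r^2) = c^5 - c^4*r + 4*c^4 - 9*c^3*r^2 - 4*c^3*r + 3*c^3 + 9*c^2*r^3 - 36*c^2*r^2 - 3*c^2*r + 36*c*r^3 - 27*c*r^2 + 27*r^3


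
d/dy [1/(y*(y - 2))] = 2*(1 - y)/(y^2*(y^2 - 4*y + 4))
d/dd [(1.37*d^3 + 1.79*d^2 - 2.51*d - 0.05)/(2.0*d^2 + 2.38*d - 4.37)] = (2.74*d^4 + 6.5212*d^3 - 8.6805*d^2 - 15.4446*d + 11.0877)/(4.0*d^4 + 9.52*d^3 - 11.8156*d^2 - 20.8012*d + 19.0969)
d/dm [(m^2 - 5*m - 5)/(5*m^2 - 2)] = (25*m^2 + 46*m + 10)/(25*m^4 - 20*m^2 + 4)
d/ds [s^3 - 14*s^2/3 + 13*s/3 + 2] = 3*s^2 - 28*s/3 + 13/3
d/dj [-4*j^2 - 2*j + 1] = -8*j - 2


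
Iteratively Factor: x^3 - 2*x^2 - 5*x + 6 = (x - 1)*(x^2 - x - 6) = (x - 1)*(x + 2)*(x - 3)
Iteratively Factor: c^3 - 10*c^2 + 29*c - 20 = (c - 5)*(c^2 - 5*c + 4) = (c - 5)*(c - 4)*(c - 1)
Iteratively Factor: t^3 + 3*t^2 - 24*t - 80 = (t - 5)*(t^2 + 8*t + 16) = (t - 5)*(t + 4)*(t + 4)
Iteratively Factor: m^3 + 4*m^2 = (m)*(m^2 + 4*m) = m^2*(m + 4)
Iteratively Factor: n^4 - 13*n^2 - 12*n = (n + 1)*(n^3 - n^2 - 12*n) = n*(n + 1)*(n^2 - n - 12) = n*(n + 1)*(n + 3)*(n - 4)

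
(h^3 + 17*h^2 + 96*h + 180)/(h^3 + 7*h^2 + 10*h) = (h^2 + 12*h + 36)/(h*(h + 2))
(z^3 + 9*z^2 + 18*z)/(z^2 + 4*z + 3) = z*(z + 6)/(z + 1)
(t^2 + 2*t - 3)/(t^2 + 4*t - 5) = (t + 3)/(t + 5)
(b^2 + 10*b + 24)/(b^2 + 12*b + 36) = (b + 4)/(b + 6)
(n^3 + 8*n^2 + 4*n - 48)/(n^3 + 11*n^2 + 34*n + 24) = (n - 2)/(n + 1)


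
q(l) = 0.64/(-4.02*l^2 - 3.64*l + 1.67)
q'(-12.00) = -0.00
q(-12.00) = -0.00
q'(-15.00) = -0.00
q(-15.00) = -0.00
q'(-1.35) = -8.38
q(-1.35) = -0.86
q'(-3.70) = -0.01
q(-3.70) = -0.02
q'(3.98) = 0.00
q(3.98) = -0.01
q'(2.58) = 0.01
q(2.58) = -0.02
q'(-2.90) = -0.03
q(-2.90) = -0.03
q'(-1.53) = -1.18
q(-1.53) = -0.29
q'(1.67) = 0.04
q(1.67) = -0.04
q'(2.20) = 0.02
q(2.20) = -0.02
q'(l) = 0.64*(8.04*l + 3.64)/(-4.02*l^2 - 3.64*l + 1.67)^2 = (5.1456*l + 2.3296)/(4.02*l^2 + 3.64*l - 1.67)^2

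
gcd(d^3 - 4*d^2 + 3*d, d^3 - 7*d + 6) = d - 1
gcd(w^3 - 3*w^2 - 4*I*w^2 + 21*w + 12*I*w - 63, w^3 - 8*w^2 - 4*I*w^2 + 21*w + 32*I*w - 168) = w^2 - 4*I*w + 21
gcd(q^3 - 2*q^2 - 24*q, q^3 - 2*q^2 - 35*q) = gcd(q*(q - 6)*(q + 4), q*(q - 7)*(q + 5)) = q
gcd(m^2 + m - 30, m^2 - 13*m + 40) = m - 5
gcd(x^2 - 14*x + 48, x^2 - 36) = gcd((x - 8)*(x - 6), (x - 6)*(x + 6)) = x - 6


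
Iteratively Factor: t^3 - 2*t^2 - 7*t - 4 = (t + 1)*(t^2 - 3*t - 4) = (t - 4)*(t + 1)*(t + 1)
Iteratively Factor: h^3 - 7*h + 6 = (h - 1)*(h^2 + h - 6) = (h - 2)*(h - 1)*(h + 3)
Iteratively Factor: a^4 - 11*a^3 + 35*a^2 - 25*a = (a - 5)*(a^3 - 6*a^2 + 5*a) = a*(a - 5)*(a^2 - 6*a + 5) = a*(a - 5)*(a - 1)*(a - 5)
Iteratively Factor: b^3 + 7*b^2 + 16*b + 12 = (b + 3)*(b^2 + 4*b + 4) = (b + 2)*(b + 3)*(b + 2)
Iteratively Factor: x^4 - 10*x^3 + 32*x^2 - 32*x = (x - 2)*(x^3 - 8*x^2 + 16*x) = x*(x - 2)*(x^2 - 8*x + 16) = x*(x - 4)*(x - 2)*(x - 4)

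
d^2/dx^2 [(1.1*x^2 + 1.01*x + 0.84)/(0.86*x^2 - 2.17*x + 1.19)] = (5.599632*x^3 - 3.026856*x^2 - 15.607452*x + 14.523306)/(0.636056*x^6 - 4.814796*x^5 + 14.789334*x^4 - 23.542981*x^3 + 20.464311*x^2 - 9.218811*x + 1.685159)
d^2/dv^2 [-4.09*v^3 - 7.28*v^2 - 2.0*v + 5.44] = -24.54*v - 14.56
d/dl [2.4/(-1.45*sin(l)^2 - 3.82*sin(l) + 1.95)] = (6.96*sin(l) + 9.168)*cos(l)/(1.45*sin(l)^2 + 3.82*sin(l) - 1.95)^2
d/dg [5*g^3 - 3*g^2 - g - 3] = 15*g^2 - 6*g - 1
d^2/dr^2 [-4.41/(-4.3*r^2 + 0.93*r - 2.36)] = (-163.0818*r^2 + 35.27118*r + 4.41*(8.6*r - 0.93)*(17.2*r - 1.86) - 89.50536)/(4.3*r^2 - 0.93*r + 2.36)^3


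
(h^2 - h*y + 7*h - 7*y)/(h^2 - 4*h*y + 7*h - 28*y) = (-h + y)/(-h + 4*y)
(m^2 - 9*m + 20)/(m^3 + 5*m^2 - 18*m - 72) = (m - 5)/(m^2 + 9*m + 18)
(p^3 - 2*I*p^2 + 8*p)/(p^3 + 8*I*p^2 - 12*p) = (p - 4*I)/(p + 6*I)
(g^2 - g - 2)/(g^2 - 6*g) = (g^2 - g - 2)/(g*(g - 6))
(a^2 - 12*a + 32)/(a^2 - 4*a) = (a - 8)/a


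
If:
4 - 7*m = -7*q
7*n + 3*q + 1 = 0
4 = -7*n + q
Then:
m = 37/28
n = -13/28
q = 3/4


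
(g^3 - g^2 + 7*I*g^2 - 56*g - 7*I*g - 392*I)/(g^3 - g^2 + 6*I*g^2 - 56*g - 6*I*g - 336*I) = (g + 7*I)/(g + 6*I)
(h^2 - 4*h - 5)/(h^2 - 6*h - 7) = (h - 5)/(h - 7)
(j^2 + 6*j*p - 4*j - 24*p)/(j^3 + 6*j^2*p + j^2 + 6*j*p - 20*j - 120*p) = 1/(j + 5)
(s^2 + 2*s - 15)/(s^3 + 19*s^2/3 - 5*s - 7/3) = 3*(s^2 + 2*s - 15)/(3*s^3 + 19*s^2 - 15*s - 7)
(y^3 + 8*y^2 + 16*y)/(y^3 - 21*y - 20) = y*(y + 4)/(y^2 - 4*y - 5)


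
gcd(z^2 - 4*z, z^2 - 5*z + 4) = z - 4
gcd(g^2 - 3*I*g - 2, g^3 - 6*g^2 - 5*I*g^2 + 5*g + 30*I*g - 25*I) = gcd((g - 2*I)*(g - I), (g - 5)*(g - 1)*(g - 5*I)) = 1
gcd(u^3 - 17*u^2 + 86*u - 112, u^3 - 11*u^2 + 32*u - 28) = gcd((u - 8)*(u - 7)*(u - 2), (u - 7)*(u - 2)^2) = u^2 - 9*u + 14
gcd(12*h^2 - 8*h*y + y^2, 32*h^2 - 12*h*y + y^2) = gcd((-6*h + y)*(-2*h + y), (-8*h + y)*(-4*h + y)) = 1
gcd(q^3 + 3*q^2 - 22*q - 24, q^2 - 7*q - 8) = q + 1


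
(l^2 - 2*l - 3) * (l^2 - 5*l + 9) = l^4 - 7*l^3 + 16*l^2 - 3*l - 27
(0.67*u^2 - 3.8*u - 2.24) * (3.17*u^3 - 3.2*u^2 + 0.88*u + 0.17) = 2.1239*u^5 - 14.19*u^4 + 5.6488*u^3 + 3.9379*u^2 - 2.6172*u - 0.3808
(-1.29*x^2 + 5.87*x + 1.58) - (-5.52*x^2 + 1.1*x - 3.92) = 4.23*x^2 + 4.77*x + 5.5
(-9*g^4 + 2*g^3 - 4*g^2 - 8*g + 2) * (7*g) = -63*g^5 + 14*g^4 - 28*g^3 - 56*g^2 + 14*g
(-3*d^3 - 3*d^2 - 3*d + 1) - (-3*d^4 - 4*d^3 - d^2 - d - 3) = 3*d^4 + d^3 - 2*d^2 - 2*d + 4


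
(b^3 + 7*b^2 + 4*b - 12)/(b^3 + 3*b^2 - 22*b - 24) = (b^2 + b - 2)/(b^2 - 3*b - 4)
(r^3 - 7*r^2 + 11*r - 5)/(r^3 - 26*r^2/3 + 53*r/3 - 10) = 3*(r^2 - 6*r + 5)/(3*r^2 - 23*r + 30)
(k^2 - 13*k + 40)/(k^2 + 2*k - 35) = (k - 8)/(k + 7)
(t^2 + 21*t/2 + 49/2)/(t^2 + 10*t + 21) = (t + 7/2)/(t + 3)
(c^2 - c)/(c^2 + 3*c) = (c - 1)/(c + 3)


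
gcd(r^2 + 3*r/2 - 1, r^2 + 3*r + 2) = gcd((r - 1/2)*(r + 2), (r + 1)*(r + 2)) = r + 2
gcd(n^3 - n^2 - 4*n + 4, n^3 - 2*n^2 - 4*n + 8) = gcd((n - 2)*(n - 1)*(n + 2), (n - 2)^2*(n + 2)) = n^2 - 4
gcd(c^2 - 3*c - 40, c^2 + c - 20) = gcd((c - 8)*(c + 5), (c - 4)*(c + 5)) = c + 5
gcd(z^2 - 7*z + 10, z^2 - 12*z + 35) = z - 5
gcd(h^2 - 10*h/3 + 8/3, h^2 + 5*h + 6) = 1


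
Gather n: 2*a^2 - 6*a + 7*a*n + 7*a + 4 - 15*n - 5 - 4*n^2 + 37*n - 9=2*a^2 + a - 4*n^2 + n*(7*a + 22) - 10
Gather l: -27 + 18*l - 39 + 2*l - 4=20*l - 70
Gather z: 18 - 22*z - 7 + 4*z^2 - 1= 4*z^2 - 22*z + 10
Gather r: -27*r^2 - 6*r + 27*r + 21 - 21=-27*r^2 + 21*r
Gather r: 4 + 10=14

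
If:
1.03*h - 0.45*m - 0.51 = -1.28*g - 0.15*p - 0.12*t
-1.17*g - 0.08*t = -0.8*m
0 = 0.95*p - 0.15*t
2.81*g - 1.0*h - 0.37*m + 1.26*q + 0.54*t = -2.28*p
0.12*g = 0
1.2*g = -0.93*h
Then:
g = 0.00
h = 0.00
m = 0.52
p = 0.82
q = -3.54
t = 5.17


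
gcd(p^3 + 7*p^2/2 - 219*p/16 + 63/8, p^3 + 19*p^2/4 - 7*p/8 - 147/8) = p - 7/4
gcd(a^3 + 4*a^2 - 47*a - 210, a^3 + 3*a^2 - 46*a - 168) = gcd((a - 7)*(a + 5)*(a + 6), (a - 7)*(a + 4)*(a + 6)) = a^2 - a - 42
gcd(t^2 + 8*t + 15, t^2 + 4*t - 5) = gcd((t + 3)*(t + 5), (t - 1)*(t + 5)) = t + 5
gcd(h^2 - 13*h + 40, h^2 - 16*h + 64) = h - 8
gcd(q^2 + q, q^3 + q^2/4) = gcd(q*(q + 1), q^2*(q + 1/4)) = q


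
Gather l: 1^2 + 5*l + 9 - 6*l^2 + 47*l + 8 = -6*l^2 + 52*l + 18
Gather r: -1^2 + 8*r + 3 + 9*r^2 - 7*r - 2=9*r^2 + r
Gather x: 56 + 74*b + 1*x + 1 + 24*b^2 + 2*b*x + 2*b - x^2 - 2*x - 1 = 24*b^2 + 76*b - x^2 + x*(2*b - 1) + 56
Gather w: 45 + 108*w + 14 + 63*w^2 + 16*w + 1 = 63*w^2 + 124*w + 60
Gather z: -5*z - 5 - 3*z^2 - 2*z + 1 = -3*z^2 - 7*z - 4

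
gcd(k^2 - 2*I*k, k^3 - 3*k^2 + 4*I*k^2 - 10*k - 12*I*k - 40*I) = 1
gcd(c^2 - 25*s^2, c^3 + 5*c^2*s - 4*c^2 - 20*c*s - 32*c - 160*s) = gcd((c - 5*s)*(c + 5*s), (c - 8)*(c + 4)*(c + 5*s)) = c + 5*s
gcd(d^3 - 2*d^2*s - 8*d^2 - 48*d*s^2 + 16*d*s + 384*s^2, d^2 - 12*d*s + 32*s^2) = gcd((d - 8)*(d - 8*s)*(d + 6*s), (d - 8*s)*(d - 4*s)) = -d + 8*s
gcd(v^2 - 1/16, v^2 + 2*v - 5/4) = 1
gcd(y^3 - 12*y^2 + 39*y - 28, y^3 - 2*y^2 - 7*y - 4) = y - 4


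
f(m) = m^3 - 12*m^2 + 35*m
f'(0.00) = 35.00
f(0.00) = 0.00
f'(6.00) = -1.00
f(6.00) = -6.00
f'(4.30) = -12.73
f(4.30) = 8.13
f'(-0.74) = 54.40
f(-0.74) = -32.88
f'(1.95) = -0.39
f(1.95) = 30.03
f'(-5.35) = 249.27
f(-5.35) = -683.85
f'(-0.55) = 49.11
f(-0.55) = -23.05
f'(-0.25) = 41.19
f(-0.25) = -9.52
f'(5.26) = -8.24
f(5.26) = -2.38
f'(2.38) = -5.13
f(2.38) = 28.81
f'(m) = 3*m^2 - 24*m + 35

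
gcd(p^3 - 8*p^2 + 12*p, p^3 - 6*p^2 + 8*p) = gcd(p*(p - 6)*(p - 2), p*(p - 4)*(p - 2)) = p^2 - 2*p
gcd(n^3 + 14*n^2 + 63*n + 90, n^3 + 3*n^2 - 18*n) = n + 6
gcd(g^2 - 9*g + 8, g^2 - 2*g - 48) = g - 8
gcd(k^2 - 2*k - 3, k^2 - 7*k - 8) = k + 1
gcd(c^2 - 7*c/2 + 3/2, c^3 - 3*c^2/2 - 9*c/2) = c - 3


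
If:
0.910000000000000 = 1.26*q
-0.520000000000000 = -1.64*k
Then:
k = 0.32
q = 0.72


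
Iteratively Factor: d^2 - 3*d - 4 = (d + 1)*(d - 4)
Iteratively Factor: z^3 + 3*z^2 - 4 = (z - 1)*(z^2 + 4*z + 4) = (z - 1)*(z + 2)*(z + 2)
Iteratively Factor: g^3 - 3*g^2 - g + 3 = (g - 1)*(g^2 - 2*g - 3) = (g - 1)*(g + 1)*(g - 3)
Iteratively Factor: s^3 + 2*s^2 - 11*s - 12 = (s + 4)*(s^2 - 2*s - 3) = (s - 3)*(s + 4)*(s + 1)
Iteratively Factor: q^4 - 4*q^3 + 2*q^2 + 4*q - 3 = (q + 1)*(q^3 - 5*q^2 + 7*q - 3) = (q - 1)*(q + 1)*(q^2 - 4*q + 3) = (q - 1)^2*(q + 1)*(q - 3)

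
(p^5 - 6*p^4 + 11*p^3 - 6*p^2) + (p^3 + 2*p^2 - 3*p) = p^5 - 6*p^4 + 12*p^3 - 4*p^2 - 3*p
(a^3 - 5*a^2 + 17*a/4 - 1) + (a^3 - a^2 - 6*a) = 2*a^3 - 6*a^2 - 7*a/4 - 1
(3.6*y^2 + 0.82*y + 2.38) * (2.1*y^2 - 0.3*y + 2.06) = 7.56*y^4 + 0.642*y^3 + 12.168*y^2 + 0.9752*y + 4.9028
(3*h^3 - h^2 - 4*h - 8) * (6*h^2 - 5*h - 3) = 18*h^5 - 21*h^4 - 28*h^3 - 25*h^2 + 52*h + 24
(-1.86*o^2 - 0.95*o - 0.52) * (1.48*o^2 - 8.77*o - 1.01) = -2.7528*o^4 + 14.9062*o^3 + 9.4405*o^2 + 5.5199*o + 0.5252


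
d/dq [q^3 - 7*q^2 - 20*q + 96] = 3*q^2 - 14*q - 20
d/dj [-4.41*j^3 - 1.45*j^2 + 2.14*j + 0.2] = -13.23*j^2 - 2.9*j + 2.14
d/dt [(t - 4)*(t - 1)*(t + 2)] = 3*t^2 - 6*t - 6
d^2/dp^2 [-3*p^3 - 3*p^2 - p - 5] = -18*p - 6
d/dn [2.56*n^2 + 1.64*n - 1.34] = 5.12*n + 1.64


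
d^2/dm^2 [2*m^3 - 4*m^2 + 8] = 12*m - 8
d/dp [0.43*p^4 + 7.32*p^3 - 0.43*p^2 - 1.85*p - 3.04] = 1.72*p^3 + 21.96*p^2 - 0.86*p - 1.85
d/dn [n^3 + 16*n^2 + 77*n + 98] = 3*n^2 + 32*n + 77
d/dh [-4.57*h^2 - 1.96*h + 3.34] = -9.14*h - 1.96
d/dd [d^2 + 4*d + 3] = 2*d + 4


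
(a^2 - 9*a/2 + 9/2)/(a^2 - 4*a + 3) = (a - 3/2)/(a - 1)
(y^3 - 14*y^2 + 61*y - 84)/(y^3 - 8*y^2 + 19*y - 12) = (y - 7)/(y - 1)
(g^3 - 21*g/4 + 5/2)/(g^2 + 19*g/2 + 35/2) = (g^2 - 5*g/2 + 1)/(g + 7)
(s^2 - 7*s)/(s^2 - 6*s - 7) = s/(s + 1)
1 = 1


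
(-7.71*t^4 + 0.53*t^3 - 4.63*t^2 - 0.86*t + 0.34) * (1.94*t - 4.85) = -14.9574*t^5 + 38.4217*t^4 - 11.5527*t^3 + 20.7871*t^2 + 4.8306*t - 1.649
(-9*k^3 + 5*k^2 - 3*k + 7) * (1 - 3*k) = 27*k^4 - 24*k^3 + 14*k^2 - 24*k + 7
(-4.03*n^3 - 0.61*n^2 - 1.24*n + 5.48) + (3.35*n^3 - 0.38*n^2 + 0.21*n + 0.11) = -0.68*n^3 - 0.99*n^2 - 1.03*n + 5.59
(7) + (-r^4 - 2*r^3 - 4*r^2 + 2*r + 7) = -r^4 - 2*r^3 - 4*r^2 + 2*r + 14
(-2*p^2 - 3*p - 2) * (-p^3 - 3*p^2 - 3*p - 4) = 2*p^5 + 9*p^4 + 17*p^3 + 23*p^2 + 18*p + 8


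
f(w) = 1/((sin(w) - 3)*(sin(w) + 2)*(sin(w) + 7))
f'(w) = -cos(w)/((sin(w) - 3)*(sin(w) + 2)*(sin(w) + 7)^2) - cos(w)/((sin(w) - 3)*(sin(w) + 2)^2*(sin(w) + 7)) - cos(w)/((sin(w) - 3)^2*(sin(w) + 2)*(sin(w) + 7)) = (-3*sin(w)^2 - 12*sin(w) + 13)*cos(w)/((sin(w) - 3)^2*(sin(w) + 2)^2*(sin(w) + 7)^2)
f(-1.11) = -0.04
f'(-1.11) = 0.01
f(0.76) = -0.02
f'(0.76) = 0.00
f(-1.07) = -0.04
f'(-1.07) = 0.01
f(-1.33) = -0.04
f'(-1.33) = 0.01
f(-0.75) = -0.03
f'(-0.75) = 0.02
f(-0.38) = -0.03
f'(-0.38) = 0.01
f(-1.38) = -0.04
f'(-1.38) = 0.01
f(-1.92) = -0.04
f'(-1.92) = -0.01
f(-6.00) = -0.02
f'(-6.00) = 0.00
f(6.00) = -0.03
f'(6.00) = 0.01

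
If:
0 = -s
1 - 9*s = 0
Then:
No Solution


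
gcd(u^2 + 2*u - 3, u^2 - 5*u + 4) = u - 1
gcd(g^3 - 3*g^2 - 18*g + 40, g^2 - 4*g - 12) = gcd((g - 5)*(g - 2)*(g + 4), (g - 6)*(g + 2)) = 1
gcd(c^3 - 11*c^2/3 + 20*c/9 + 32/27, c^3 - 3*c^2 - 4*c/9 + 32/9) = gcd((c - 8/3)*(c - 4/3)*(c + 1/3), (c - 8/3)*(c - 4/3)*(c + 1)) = c^2 - 4*c + 32/9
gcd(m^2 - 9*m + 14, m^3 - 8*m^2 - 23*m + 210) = m - 7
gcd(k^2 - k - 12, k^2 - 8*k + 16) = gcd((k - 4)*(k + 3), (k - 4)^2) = k - 4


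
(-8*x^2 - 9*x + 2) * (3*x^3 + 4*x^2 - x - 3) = -24*x^5 - 59*x^4 - 22*x^3 + 41*x^2 + 25*x - 6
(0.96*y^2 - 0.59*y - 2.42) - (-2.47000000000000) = 0.96*y^2 - 0.59*y + 0.0500000000000003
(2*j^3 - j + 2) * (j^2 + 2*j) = 2*j^5 + 4*j^4 - j^3 + 4*j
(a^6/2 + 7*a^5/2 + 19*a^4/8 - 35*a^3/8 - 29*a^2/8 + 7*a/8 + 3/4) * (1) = a^6/2 + 7*a^5/2 + 19*a^4/8 - 35*a^3/8 - 29*a^2/8 + 7*a/8 + 3/4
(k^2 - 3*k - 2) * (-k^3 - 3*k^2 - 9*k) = -k^5 + 2*k^3 + 33*k^2 + 18*k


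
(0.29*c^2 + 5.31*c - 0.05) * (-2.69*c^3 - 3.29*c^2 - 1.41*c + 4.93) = -0.7801*c^5 - 15.238*c^4 - 17.7443*c^3 - 5.8929*c^2 + 26.2488*c - 0.2465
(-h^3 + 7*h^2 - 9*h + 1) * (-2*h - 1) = 2*h^4 - 13*h^3 + 11*h^2 + 7*h - 1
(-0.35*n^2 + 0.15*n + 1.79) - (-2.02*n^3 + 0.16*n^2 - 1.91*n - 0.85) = 2.02*n^3 - 0.51*n^2 + 2.06*n + 2.64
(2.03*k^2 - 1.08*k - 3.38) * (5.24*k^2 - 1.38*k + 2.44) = 10.6372*k^4 - 8.4606*k^3 - 11.2676*k^2 + 2.0292*k - 8.2472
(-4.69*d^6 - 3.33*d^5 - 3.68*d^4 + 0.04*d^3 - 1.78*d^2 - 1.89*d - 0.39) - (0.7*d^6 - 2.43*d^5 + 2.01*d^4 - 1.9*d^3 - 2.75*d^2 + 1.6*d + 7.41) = -5.39*d^6 - 0.9*d^5 - 5.69*d^4 + 1.94*d^3 + 0.97*d^2 - 3.49*d - 7.8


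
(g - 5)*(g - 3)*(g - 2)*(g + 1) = g^4 - 9*g^3 + 21*g^2 + g - 30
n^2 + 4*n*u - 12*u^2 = (n - 2*u)*(n + 6*u)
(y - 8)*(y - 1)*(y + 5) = y^3 - 4*y^2 - 37*y + 40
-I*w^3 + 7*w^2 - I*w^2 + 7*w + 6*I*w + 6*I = (w + 1)*(w + 6*I)*(-I*w + 1)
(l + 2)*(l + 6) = l^2 + 8*l + 12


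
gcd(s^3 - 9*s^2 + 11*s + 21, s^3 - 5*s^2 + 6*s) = s - 3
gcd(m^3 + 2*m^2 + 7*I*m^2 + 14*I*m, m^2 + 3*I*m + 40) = 1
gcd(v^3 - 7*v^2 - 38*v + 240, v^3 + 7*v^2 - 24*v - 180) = v^2 + v - 30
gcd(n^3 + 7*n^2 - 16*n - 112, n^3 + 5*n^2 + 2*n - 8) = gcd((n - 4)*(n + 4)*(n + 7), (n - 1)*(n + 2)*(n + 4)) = n + 4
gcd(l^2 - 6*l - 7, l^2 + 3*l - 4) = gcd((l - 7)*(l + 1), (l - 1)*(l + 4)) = 1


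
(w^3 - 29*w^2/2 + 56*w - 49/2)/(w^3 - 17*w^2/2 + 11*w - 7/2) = (w - 7)/(w - 1)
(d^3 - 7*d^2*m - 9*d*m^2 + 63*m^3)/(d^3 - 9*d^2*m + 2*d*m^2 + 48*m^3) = (d^2 - 4*d*m - 21*m^2)/(d^2 - 6*d*m - 16*m^2)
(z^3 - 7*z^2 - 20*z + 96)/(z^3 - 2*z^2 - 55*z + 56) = (z^2 + z - 12)/(z^2 + 6*z - 7)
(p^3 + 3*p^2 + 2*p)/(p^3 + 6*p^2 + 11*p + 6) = p/(p + 3)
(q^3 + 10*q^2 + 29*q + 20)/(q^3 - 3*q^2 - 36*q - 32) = (q + 5)/(q - 8)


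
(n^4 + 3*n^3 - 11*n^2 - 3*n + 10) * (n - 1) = n^5 + 2*n^4 - 14*n^3 + 8*n^2 + 13*n - 10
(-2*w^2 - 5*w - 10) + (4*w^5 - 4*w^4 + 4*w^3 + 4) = 4*w^5 - 4*w^4 + 4*w^3 - 2*w^2 - 5*w - 6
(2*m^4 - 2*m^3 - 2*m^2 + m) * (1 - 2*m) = -4*m^5 + 6*m^4 + 2*m^3 - 4*m^2 + m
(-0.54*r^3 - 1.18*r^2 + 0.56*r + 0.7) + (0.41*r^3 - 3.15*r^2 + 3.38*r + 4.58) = -0.13*r^3 - 4.33*r^2 + 3.94*r + 5.28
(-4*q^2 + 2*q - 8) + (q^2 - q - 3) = -3*q^2 + q - 11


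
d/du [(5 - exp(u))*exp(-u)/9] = -5*exp(-u)/9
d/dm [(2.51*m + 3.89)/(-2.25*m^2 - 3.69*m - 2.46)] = (5.6475*m^2 + 17.505*m + 8.1795)/(5.0625*m^4 + 16.605*m^3 + 24.6861*m^2 + 18.1548*m + 6.0516)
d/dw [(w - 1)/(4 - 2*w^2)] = (-w^2/2 + w*(w - 1) + 1)/(w^2 - 2)^2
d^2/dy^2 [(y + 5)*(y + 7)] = 2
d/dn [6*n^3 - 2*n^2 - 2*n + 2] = 18*n^2 - 4*n - 2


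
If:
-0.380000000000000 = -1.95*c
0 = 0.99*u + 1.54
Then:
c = 0.19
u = -1.56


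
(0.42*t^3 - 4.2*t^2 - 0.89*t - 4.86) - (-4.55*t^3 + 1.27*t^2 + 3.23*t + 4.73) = 4.97*t^3 - 5.47*t^2 - 4.12*t - 9.59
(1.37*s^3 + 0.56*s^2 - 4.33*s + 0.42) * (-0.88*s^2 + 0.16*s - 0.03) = -1.2056*s^5 - 0.2736*s^4 + 3.8589*s^3 - 1.0792*s^2 + 0.1971*s - 0.0126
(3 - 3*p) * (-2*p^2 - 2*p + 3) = 6*p^3 - 15*p + 9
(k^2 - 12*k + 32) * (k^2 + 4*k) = k^4 - 8*k^3 - 16*k^2 + 128*k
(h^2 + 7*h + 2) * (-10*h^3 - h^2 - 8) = -10*h^5 - 71*h^4 - 27*h^3 - 10*h^2 - 56*h - 16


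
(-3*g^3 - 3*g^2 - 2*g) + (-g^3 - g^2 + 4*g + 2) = -4*g^3 - 4*g^2 + 2*g + 2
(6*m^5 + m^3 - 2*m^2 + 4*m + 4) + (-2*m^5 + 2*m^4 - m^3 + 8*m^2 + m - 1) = 4*m^5 + 2*m^4 + 6*m^2 + 5*m + 3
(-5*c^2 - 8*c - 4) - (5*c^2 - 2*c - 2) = -10*c^2 - 6*c - 2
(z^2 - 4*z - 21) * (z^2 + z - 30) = z^4 - 3*z^3 - 55*z^2 + 99*z + 630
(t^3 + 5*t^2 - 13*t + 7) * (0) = 0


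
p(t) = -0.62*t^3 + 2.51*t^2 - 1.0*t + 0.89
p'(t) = -1.86*t^2 + 5.02*t - 1.0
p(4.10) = -3.75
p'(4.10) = -11.68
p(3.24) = 2.91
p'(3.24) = -4.26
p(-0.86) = 4.00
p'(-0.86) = -6.69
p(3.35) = 2.40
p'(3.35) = -5.06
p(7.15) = -104.57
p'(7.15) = -60.19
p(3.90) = -1.61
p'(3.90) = -9.71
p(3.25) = 2.87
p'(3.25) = -4.33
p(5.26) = -25.15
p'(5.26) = -26.06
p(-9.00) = 665.18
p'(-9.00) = -196.84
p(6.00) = -48.67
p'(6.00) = -37.84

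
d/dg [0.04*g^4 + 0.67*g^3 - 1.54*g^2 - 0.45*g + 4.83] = 0.16*g^3 + 2.01*g^2 - 3.08*g - 0.45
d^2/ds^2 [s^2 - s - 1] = 2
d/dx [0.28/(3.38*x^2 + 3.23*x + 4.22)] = (-1.8928*x - 0.9044)/(3.38*x^2 + 3.23*x + 4.22)^2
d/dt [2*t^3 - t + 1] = 6*t^2 - 1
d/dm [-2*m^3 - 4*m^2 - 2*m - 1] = -6*m^2 - 8*m - 2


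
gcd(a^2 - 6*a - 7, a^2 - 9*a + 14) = a - 7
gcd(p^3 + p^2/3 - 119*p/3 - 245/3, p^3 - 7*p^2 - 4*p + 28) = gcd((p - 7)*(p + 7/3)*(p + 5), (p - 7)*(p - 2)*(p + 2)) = p - 7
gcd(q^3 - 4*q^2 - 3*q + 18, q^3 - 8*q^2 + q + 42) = q^2 - q - 6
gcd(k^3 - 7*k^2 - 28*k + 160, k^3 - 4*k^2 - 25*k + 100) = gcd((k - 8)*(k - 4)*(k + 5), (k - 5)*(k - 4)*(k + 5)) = k^2 + k - 20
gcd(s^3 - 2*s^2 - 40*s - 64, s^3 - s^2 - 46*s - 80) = s^2 - 6*s - 16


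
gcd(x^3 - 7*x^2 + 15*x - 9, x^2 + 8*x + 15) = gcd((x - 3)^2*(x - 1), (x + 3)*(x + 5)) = 1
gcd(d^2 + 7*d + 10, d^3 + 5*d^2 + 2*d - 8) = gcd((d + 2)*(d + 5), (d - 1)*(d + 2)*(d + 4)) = d + 2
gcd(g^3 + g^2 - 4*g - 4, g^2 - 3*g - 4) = g + 1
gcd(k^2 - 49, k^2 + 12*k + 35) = k + 7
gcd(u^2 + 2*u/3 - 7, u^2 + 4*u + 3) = u + 3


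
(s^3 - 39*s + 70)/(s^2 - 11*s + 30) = (s^2 + 5*s - 14)/(s - 6)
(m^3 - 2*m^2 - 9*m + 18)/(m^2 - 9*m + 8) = (m^3 - 2*m^2 - 9*m + 18)/(m^2 - 9*m + 8)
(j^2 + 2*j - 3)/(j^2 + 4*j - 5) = (j + 3)/(j + 5)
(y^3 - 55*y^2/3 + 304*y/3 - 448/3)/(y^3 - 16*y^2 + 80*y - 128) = (3*y^2 - 31*y + 56)/(3*(y^2 - 8*y + 16))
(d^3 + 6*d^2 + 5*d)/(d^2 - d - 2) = d*(d + 5)/(d - 2)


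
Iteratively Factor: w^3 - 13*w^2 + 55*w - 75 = (w - 3)*(w^2 - 10*w + 25) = (w - 5)*(w - 3)*(w - 5)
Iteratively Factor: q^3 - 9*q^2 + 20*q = (q - 4)*(q^2 - 5*q) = q*(q - 4)*(q - 5)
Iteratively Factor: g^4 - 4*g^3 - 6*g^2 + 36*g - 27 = (g - 3)*(g^3 - g^2 - 9*g + 9) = (g - 3)*(g + 3)*(g^2 - 4*g + 3) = (g - 3)^2*(g + 3)*(g - 1)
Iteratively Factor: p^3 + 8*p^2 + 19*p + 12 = (p + 4)*(p^2 + 4*p + 3) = (p + 3)*(p + 4)*(p + 1)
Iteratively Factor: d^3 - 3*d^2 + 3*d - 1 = (d - 1)*(d^2 - 2*d + 1) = (d - 1)^2*(d - 1)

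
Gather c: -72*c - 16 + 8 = -72*c - 8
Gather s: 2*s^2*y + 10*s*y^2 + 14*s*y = 2*s^2*y + s*(10*y^2 + 14*y)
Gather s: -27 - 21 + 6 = -42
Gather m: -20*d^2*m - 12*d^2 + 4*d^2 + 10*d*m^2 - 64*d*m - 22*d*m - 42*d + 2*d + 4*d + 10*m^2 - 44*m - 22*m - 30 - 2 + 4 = -8*d^2 - 36*d + m^2*(10*d + 10) + m*(-20*d^2 - 86*d - 66) - 28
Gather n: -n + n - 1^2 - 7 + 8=0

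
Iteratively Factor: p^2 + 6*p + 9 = (p + 3)*(p + 3)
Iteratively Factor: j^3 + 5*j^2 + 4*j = (j + 4)*(j^2 + j) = j*(j + 4)*(j + 1)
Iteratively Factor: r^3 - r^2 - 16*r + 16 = (r + 4)*(r^2 - 5*r + 4) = (r - 1)*(r + 4)*(r - 4)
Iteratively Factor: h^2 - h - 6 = (h + 2)*(h - 3)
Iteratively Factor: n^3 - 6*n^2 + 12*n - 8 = (n - 2)*(n^2 - 4*n + 4) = (n - 2)^2*(n - 2)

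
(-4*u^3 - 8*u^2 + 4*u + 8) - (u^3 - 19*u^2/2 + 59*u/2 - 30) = -5*u^3 + 3*u^2/2 - 51*u/2 + 38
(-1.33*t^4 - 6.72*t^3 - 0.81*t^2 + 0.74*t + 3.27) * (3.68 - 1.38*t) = 1.8354*t^5 + 4.3792*t^4 - 23.6118*t^3 - 4.002*t^2 - 1.7894*t + 12.0336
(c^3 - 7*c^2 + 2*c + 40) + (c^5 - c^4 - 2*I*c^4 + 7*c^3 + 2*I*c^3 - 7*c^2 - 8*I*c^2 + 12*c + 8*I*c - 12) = c^5 - c^4 - 2*I*c^4 + 8*c^3 + 2*I*c^3 - 14*c^2 - 8*I*c^2 + 14*c + 8*I*c + 28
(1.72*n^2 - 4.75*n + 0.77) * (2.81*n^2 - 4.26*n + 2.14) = 4.8332*n^4 - 20.6747*n^3 + 26.0795*n^2 - 13.4452*n + 1.6478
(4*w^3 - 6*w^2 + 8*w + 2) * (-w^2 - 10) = -4*w^5 + 6*w^4 - 48*w^3 + 58*w^2 - 80*w - 20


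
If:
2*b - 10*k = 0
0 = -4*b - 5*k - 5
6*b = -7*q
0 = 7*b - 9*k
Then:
No Solution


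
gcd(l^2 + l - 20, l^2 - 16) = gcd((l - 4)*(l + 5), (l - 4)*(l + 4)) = l - 4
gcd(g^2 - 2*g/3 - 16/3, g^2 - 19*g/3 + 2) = 1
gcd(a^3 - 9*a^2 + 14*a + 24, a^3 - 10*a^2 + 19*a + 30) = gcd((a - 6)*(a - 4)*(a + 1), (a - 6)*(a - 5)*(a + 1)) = a^2 - 5*a - 6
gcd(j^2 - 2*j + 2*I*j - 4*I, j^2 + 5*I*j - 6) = j + 2*I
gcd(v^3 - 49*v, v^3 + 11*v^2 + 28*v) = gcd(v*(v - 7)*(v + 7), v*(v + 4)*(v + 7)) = v^2 + 7*v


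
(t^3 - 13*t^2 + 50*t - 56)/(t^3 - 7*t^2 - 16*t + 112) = (t - 2)/(t + 4)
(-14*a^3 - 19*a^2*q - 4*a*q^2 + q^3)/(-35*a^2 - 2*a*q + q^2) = (2*a^2 + 3*a*q + q^2)/(5*a + q)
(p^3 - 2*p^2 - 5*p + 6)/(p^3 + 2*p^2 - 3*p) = (p^2 - p - 6)/(p*(p + 3))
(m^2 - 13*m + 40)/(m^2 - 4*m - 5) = (m - 8)/(m + 1)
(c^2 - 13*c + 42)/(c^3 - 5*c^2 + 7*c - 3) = (c^2 - 13*c + 42)/(c^3 - 5*c^2 + 7*c - 3)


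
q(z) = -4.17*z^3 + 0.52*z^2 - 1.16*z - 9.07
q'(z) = -12.51*z^2 + 1.04*z - 1.16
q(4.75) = -449.75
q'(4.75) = -278.48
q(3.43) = -175.21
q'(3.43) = -144.77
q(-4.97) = 521.46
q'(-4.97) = -315.34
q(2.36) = -63.72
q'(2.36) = -68.38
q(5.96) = -880.34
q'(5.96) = -439.34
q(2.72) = -92.29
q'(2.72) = -90.89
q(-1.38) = 4.48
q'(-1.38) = -26.42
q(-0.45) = -8.06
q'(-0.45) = -4.16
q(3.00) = -120.46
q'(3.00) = -110.63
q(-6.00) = 917.33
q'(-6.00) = -457.76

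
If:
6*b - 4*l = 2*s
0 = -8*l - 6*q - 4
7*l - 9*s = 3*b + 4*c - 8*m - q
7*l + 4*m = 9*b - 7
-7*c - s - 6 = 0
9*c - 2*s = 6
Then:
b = -904/345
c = -6/23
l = -212/115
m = -2033/460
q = 206/115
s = -96/23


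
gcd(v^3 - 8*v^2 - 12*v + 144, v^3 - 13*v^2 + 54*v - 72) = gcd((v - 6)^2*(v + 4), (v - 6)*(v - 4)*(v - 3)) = v - 6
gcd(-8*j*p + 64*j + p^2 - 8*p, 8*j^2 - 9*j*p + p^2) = -8*j + p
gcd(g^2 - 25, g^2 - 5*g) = g - 5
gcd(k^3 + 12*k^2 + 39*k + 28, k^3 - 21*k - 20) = k^2 + 5*k + 4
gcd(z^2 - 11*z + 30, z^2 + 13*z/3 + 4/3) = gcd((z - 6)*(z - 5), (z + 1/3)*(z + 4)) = 1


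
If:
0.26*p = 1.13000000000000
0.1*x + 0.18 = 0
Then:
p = 4.35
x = -1.80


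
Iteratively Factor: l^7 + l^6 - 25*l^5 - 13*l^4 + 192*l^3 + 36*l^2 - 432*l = (l + 4)*(l^6 - 3*l^5 - 13*l^4 + 39*l^3 + 36*l^2 - 108*l) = (l + 2)*(l + 4)*(l^5 - 5*l^4 - 3*l^3 + 45*l^2 - 54*l) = (l - 2)*(l + 2)*(l + 4)*(l^4 - 3*l^3 - 9*l^2 + 27*l) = (l - 3)*(l - 2)*(l + 2)*(l + 4)*(l^3 - 9*l) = (l - 3)*(l - 2)*(l + 2)*(l + 3)*(l + 4)*(l^2 - 3*l) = (l - 3)^2*(l - 2)*(l + 2)*(l + 3)*(l + 4)*(l)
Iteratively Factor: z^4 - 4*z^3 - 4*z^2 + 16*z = (z)*(z^3 - 4*z^2 - 4*z + 16) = z*(z + 2)*(z^2 - 6*z + 8) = z*(z - 2)*(z + 2)*(z - 4)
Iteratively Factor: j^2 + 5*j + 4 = (j + 4)*(j + 1)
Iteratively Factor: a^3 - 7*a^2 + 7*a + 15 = (a - 3)*(a^2 - 4*a - 5) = (a - 3)*(a + 1)*(a - 5)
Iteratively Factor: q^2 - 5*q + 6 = (q - 3)*(q - 2)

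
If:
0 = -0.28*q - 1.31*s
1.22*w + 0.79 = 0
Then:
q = -4.67857142857143*s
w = -0.65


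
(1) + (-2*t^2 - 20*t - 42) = -2*t^2 - 20*t - 41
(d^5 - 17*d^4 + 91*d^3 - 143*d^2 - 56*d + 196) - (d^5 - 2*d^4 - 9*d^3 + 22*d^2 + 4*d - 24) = -15*d^4 + 100*d^3 - 165*d^2 - 60*d + 220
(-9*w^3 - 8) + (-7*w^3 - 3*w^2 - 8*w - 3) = -16*w^3 - 3*w^2 - 8*w - 11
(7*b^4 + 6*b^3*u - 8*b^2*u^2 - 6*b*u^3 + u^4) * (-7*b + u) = -49*b^5 - 35*b^4*u + 62*b^3*u^2 + 34*b^2*u^3 - 13*b*u^4 + u^5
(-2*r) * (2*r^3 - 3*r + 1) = -4*r^4 + 6*r^2 - 2*r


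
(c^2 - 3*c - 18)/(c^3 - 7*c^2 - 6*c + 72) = 1/(c - 4)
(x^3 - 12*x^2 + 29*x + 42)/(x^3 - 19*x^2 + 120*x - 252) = (x + 1)/(x - 6)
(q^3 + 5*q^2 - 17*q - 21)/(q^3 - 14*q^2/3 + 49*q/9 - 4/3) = 9*(q^2 + 8*q + 7)/(9*q^2 - 15*q + 4)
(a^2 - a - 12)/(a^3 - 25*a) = (a^2 - a - 12)/(a*(a^2 - 25))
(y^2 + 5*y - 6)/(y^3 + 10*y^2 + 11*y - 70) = (y^2 + 5*y - 6)/(y^3 + 10*y^2 + 11*y - 70)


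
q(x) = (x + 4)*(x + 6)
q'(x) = 2*x + 10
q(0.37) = 27.84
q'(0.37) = 10.74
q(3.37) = 69.06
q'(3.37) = 16.74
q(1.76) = 44.70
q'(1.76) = 13.52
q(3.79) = 76.26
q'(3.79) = 17.58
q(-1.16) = 13.75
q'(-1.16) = 7.68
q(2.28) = 52.00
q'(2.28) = 14.56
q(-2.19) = 6.90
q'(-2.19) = 5.62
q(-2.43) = 5.60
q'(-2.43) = 5.14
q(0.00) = 24.00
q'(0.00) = 10.00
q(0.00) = 24.00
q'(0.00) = 10.00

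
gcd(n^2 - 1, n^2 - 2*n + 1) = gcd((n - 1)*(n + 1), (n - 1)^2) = n - 1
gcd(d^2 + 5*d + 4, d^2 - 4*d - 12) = 1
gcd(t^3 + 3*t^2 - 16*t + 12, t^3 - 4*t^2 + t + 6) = t - 2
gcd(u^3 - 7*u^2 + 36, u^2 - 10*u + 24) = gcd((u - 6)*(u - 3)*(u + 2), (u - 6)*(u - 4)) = u - 6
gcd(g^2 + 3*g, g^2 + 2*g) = g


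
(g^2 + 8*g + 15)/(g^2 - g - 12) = (g + 5)/(g - 4)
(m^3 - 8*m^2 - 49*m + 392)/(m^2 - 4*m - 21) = (m^2 - m - 56)/(m + 3)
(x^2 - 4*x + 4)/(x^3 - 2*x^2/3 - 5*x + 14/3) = 3*(x - 2)/(3*x^2 + 4*x - 7)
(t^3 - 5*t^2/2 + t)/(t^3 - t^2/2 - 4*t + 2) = t/(t + 2)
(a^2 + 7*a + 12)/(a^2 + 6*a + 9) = (a + 4)/(a + 3)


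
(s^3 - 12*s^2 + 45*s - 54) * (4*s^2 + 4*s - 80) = 4*s^5 - 44*s^4 + 52*s^3 + 924*s^2 - 3816*s + 4320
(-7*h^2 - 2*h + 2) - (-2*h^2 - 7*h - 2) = -5*h^2 + 5*h + 4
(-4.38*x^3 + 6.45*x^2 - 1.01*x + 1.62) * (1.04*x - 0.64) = -4.5552*x^4 + 9.5112*x^3 - 5.1784*x^2 + 2.3312*x - 1.0368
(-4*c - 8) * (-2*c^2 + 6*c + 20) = 8*c^3 - 8*c^2 - 128*c - 160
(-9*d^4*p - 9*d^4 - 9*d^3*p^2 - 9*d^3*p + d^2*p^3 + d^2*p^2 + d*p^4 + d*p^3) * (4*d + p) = -36*d^5*p - 36*d^5 - 45*d^4*p^2 - 45*d^4*p - 5*d^3*p^3 - 5*d^3*p^2 + 5*d^2*p^4 + 5*d^2*p^3 + d*p^5 + d*p^4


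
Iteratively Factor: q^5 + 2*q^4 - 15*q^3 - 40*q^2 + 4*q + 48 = (q + 2)*(q^4 - 15*q^2 - 10*q + 24) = (q + 2)*(q + 3)*(q^3 - 3*q^2 - 6*q + 8) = (q - 4)*(q + 2)*(q + 3)*(q^2 + q - 2) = (q - 4)*(q - 1)*(q + 2)*(q + 3)*(q + 2)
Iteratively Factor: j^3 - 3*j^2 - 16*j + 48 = (j - 3)*(j^2 - 16) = (j - 4)*(j - 3)*(j + 4)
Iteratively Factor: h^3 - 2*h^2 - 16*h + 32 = (h - 4)*(h^2 + 2*h - 8) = (h - 4)*(h + 4)*(h - 2)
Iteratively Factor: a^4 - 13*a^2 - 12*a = (a)*(a^3 - 13*a - 12) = a*(a - 4)*(a^2 + 4*a + 3) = a*(a - 4)*(a + 1)*(a + 3)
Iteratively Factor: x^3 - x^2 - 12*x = (x - 4)*(x^2 + 3*x) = x*(x - 4)*(x + 3)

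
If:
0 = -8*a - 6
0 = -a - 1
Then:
No Solution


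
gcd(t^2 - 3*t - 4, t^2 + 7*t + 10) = 1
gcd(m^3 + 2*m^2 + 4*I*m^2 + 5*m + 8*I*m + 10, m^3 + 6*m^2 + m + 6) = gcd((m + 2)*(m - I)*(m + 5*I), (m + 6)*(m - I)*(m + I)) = m - I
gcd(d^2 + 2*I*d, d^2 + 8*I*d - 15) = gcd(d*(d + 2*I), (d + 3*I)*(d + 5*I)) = 1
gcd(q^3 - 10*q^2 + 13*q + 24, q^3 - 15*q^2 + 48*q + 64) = q^2 - 7*q - 8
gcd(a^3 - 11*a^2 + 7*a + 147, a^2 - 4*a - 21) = a^2 - 4*a - 21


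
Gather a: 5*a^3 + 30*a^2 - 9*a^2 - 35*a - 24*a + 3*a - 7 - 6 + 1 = 5*a^3 + 21*a^2 - 56*a - 12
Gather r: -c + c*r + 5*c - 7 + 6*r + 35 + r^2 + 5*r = 4*c + r^2 + r*(c + 11) + 28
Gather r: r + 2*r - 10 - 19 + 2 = 3*r - 27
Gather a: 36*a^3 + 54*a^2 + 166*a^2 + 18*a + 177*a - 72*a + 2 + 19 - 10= 36*a^3 + 220*a^2 + 123*a + 11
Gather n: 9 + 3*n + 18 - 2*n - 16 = n + 11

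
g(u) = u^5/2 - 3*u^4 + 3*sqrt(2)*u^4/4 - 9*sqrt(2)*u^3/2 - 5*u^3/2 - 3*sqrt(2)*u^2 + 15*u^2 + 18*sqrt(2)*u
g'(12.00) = 34889.68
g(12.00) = 70739.45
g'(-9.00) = 19735.50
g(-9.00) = -35144.44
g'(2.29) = -89.13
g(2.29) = -13.59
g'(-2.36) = 6.09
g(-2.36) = 19.59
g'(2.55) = -115.52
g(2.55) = -40.20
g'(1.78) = -39.15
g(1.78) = 18.87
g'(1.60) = -23.59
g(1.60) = 24.49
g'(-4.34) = 952.29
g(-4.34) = -641.17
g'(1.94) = -54.11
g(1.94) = 11.42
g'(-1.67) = -29.06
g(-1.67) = 7.19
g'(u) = 5*u^4/2 - 12*u^3 + 3*sqrt(2)*u^3 - 27*sqrt(2)*u^2/2 - 15*u^2/2 - 6*sqrt(2)*u + 30*u + 18*sqrt(2)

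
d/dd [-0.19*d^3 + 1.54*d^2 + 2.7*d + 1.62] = -0.57*d^2 + 3.08*d + 2.7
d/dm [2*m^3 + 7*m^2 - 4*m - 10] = 6*m^2 + 14*m - 4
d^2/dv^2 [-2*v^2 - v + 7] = -4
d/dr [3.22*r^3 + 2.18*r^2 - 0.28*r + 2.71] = 9.66*r^2 + 4.36*r - 0.28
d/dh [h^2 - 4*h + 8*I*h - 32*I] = 2*h - 4 + 8*I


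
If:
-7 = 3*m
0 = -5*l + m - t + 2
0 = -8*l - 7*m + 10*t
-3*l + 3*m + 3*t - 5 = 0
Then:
No Solution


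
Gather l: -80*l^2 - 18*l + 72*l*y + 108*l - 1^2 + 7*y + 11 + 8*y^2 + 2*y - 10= -80*l^2 + l*(72*y + 90) + 8*y^2 + 9*y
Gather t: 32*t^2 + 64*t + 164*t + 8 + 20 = 32*t^2 + 228*t + 28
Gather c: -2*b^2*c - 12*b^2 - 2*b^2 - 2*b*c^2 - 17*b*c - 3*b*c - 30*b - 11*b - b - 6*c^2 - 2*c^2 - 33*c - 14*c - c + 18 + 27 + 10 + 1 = -14*b^2 - 42*b + c^2*(-2*b - 8) + c*(-2*b^2 - 20*b - 48) + 56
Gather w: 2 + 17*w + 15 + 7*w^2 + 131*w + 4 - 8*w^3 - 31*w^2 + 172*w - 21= -8*w^3 - 24*w^2 + 320*w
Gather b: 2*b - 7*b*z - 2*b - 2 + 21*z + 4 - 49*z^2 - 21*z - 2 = -7*b*z - 49*z^2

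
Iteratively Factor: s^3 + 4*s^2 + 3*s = (s + 1)*(s^2 + 3*s) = s*(s + 1)*(s + 3)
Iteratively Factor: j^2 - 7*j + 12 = (j - 3)*(j - 4)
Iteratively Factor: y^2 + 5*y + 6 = (y + 3)*(y + 2)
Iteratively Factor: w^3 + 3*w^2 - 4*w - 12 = (w - 2)*(w^2 + 5*w + 6) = (w - 2)*(w + 3)*(w + 2)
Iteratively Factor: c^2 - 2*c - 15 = (c + 3)*(c - 5)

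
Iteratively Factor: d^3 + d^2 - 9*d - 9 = (d + 1)*(d^2 - 9) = (d - 3)*(d + 1)*(d + 3)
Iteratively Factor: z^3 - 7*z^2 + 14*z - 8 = (z - 2)*(z^2 - 5*z + 4) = (z - 4)*(z - 2)*(z - 1)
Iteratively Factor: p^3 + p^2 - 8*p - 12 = (p + 2)*(p^2 - p - 6) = (p - 3)*(p + 2)*(p + 2)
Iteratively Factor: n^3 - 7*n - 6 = (n - 3)*(n^2 + 3*n + 2) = (n - 3)*(n + 2)*(n + 1)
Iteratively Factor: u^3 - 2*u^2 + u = (u - 1)*(u^2 - u) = (u - 1)^2*(u)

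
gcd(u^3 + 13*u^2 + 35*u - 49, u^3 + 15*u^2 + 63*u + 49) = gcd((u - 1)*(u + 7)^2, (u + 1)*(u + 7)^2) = u^2 + 14*u + 49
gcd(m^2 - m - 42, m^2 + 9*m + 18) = m + 6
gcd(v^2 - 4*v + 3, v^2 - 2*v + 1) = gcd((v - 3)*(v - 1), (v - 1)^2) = v - 1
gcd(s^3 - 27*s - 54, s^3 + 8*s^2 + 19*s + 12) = s + 3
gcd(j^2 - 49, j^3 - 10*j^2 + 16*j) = 1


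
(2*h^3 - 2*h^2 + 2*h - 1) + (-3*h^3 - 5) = -h^3 - 2*h^2 + 2*h - 6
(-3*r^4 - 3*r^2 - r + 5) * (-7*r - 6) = 21*r^5 + 18*r^4 + 21*r^3 + 25*r^2 - 29*r - 30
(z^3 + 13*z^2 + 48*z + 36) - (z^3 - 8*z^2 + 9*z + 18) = 21*z^2 + 39*z + 18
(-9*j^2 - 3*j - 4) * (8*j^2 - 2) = -72*j^4 - 24*j^3 - 14*j^2 + 6*j + 8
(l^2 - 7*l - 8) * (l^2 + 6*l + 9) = l^4 - l^3 - 41*l^2 - 111*l - 72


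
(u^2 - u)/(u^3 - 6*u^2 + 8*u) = (u - 1)/(u^2 - 6*u + 8)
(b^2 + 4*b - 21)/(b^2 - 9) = (b + 7)/(b + 3)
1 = 1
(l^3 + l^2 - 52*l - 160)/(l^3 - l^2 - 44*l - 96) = (l + 5)/(l + 3)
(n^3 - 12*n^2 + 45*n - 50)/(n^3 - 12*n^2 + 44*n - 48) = (n^2 - 10*n + 25)/(n^2 - 10*n + 24)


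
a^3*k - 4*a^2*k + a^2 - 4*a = a*(a - 4)*(a*k + 1)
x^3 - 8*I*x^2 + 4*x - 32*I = (x - 8*I)*(x - 2*I)*(x + 2*I)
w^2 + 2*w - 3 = (w - 1)*(w + 3)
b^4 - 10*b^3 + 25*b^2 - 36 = (b - 6)*(b - 3)*(b - 2)*(b + 1)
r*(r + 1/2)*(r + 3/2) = r^3 + 2*r^2 + 3*r/4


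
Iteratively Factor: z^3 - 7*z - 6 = (z - 3)*(z^2 + 3*z + 2) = (z - 3)*(z + 1)*(z + 2)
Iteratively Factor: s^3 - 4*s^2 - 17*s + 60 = (s - 3)*(s^2 - s - 20) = (s - 5)*(s - 3)*(s + 4)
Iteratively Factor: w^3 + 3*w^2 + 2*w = (w + 2)*(w^2 + w) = (w + 1)*(w + 2)*(w)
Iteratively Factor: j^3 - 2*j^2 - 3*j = (j)*(j^2 - 2*j - 3) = j*(j + 1)*(j - 3)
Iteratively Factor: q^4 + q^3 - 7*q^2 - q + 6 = (q - 2)*(q^3 + 3*q^2 - q - 3) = (q - 2)*(q + 1)*(q^2 + 2*q - 3) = (q - 2)*(q - 1)*(q + 1)*(q + 3)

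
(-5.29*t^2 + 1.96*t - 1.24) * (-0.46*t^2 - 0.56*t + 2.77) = 2.4334*t^4 + 2.0608*t^3 - 15.1805*t^2 + 6.1236*t - 3.4348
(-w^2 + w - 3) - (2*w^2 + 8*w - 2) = -3*w^2 - 7*w - 1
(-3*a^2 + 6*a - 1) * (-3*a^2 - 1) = 9*a^4 - 18*a^3 + 6*a^2 - 6*a + 1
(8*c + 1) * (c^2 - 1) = 8*c^3 + c^2 - 8*c - 1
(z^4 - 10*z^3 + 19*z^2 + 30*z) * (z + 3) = z^5 - 7*z^4 - 11*z^3 + 87*z^2 + 90*z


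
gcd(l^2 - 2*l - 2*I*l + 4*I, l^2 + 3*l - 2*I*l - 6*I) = l - 2*I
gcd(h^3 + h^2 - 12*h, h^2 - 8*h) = h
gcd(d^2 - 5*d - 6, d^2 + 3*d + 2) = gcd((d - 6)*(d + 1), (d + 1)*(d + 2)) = d + 1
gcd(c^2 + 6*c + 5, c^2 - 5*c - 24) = 1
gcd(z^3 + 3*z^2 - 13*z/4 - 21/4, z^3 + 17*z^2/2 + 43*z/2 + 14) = z^2 + 9*z/2 + 7/2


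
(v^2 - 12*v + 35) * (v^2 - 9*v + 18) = v^4 - 21*v^3 + 161*v^2 - 531*v + 630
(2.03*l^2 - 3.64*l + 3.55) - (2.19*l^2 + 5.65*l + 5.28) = -0.16*l^2 - 9.29*l - 1.73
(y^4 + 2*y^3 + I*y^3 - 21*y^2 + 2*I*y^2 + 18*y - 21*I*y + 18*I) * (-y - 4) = -y^5 - 6*y^4 - I*y^4 + 13*y^3 - 6*I*y^3 + 66*y^2 + 13*I*y^2 - 72*y + 66*I*y - 72*I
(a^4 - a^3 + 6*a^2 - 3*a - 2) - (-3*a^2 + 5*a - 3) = a^4 - a^3 + 9*a^2 - 8*a + 1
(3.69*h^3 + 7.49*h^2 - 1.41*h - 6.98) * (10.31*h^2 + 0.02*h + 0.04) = 38.0439*h^5 + 77.2957*h^4 - 14.2397*h^3 - 71.6924*h^2 - 0.196*h - 0.2792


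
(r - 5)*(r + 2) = r^2 - 3*r - 10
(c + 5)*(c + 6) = c^2 + 11*c + 30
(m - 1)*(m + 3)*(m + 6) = m^3 + 8*m^2 + 9*m - 18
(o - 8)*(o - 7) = o^2 - 15*o + 56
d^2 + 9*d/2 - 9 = (d - 3/2)*(d + 6)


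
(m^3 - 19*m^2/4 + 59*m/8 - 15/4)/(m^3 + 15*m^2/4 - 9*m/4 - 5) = (m^2 - 7*m/2 + 3)/(m^2 + 5*m + 4)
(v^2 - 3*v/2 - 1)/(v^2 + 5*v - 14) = (v + 1/2)/(v + 7)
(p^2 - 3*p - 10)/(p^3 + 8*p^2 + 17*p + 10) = (p - 5)/(p^2 + 6*p + 5)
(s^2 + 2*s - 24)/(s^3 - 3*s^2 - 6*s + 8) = (s + 6)/(s^2 + s - 2)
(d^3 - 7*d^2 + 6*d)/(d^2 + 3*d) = (d^2 - 7*d + 6)/(d + 3)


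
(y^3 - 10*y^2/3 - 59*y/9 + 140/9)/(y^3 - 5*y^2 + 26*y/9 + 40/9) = (3*y + 7)/(3*y + 2)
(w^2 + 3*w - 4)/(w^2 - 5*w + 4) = (w + 4)/(w - 4)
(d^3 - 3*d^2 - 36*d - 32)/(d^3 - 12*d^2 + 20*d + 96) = (d^2 + 5*d + 4)/(d^2 - 4*d - 12)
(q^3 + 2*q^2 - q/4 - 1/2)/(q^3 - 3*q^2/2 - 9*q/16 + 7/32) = 8*(2*q^2 + 3*q - 2)/(16*q^2 - 32*q + 7)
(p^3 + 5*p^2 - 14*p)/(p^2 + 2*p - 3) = p*(p^2 + 5*p - 14)/(p^2 + 2*p - 3)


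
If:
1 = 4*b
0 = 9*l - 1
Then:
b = 1/4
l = 1/9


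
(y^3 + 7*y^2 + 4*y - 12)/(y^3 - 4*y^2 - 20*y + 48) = (y^3 + 7*y^2 + 4*y - 12)/(y^3 - 4*y^2 - 20*y + 48)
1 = 1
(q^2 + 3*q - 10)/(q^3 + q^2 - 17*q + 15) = (q - 2)/(q^2 - 4*q + 3)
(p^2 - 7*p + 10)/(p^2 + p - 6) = (p - 5)/(p + 3)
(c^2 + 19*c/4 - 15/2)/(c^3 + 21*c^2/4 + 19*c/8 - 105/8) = 2*(c + 6)/(2*c^2 + 13*c + 21)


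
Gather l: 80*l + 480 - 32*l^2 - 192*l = -32*l^2 - 112*l + 480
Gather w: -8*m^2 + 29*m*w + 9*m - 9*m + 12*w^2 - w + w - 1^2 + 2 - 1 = -8*m^2 + 29*m*w + 12*w^2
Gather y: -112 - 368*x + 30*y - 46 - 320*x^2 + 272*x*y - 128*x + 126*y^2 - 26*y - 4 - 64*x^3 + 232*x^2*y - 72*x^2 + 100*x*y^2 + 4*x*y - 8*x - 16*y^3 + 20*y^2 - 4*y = -64*x^3 - 392*x^2 - 504*x - 16*y^3 + y^2*(100*x + 146) + y*(232*x^2 + 276*x) - 162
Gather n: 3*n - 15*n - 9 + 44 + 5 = 40 - 12*n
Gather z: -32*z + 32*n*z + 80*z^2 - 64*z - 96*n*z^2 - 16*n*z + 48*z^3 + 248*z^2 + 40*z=48*z^3 + z^2*(328 - 96*n) + z*(16*n - 56)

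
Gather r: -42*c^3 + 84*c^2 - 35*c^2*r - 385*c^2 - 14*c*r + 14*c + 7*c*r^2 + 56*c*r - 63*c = -42*c^3 - 301*c^2 + 7*c*r^2 - 49*c + r*(-35*c^2 + 42*c)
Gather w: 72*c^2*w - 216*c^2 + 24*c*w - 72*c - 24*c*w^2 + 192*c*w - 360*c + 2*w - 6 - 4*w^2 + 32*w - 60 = -216*c^2 - 432*c + w^2*(-24*c - 4) + w*(72*c^2 + 216*c + 34) - 66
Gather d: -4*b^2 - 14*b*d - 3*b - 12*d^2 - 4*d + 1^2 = -4*b^2 - 3*b - 12*d^2 + d*(-14*b - 4) + 1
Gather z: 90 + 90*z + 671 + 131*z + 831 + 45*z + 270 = 266*z + 1862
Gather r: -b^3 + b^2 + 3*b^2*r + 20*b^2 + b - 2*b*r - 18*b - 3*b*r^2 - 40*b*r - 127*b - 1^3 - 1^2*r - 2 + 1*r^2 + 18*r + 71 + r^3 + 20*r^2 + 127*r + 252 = -b^3 + 21*b^2 - 144*b + r^3 + r^2*(21 - 3*b) + r*(3*b^2 - 42*b + 144) + 320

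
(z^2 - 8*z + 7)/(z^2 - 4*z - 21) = (z - 1)/(z + 3)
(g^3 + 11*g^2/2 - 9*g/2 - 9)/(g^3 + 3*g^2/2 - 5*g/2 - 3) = (g + 6)/(g + 2)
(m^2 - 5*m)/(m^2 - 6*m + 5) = m/(m - 1)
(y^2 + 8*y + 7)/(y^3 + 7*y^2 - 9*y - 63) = (y + 1)/(y^2 - 9)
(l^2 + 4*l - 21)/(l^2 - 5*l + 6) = (l + 7)/(l - 2)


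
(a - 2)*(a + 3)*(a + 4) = a^3 + 5*a^2 - 2*a - 24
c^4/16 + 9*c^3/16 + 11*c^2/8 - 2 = (c/4 + 1)^2*(c - 1)*(c + 2)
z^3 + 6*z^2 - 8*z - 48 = (z + 6)*(z - 2*sqrt(2))*(z + 2*sqrt(2))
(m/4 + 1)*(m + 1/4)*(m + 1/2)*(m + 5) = m^4/4 + 39*m^3/16 + 215*m^2/32 + 129*m/32 + 5/8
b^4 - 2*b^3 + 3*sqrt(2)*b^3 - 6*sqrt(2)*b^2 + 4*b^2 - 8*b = b*(b - 2)*(b + sqrt(2))*(b + 2*sqrt(2))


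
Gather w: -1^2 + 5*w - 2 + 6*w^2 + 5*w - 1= 6*w^2 + 10*w - 4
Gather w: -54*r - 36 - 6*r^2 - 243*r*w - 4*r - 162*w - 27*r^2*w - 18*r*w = -6*r^2 - 58*r + w*(-27*r^2 - 261*r - 162) - 36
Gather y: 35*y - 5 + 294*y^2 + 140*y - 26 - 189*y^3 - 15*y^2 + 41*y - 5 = -189*y^3 + 279*y^2 + 216*y - 36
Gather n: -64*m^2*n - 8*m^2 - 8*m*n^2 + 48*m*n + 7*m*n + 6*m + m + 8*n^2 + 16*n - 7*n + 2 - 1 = -8*m^2 + 7*m + n^2*(8 - 8*m) + n*(-64*m^2 + 55*m + 9) + 1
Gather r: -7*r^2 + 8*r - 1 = -7*r^2 + 8*r - 1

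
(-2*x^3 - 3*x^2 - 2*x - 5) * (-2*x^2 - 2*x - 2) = 4*x^5 + 10*x^4 + 14*x^3 + 20*x^2 + 14*x + 10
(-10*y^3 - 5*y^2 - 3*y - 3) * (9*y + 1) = -90*y^4 - 55*y^3 - 32*y^2 - 30*y - 3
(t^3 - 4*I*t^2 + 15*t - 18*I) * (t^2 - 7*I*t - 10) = t^5 - 11*I*t^4 - 23*t^3 - 83*I*t^2 - 276*t + 180*I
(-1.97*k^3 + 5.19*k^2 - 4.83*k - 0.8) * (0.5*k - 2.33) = -0.985*k^4 + 7.1851*k^3 - 14.5077*k^2 + 10.8539*k + 1.864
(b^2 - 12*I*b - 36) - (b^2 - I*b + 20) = -11*I*b - 56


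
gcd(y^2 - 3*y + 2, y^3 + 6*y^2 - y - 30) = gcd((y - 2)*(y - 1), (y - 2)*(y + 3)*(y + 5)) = y - 2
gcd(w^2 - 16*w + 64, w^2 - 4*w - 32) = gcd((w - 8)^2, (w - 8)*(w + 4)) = w - 8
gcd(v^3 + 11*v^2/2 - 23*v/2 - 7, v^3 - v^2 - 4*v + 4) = v - 2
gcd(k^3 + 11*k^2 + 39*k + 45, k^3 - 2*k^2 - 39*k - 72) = k^2 + 6*k + 9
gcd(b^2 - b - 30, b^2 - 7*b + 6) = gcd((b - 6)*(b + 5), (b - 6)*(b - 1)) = b - 6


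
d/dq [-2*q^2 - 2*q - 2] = -4*q - 2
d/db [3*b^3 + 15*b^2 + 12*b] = 9*b^2 + 30*b + 12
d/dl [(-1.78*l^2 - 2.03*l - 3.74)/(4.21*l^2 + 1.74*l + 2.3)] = (5.4491*l^2 + 23.3028*l + 1.8386)/(17.7241*l^4 + 14.6508*l^3 + 22.3936*l^2 + 8.004*l + 5.29)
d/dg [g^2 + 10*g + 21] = 2*g + 10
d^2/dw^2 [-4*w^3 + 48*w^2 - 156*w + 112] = 96 - 24*w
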